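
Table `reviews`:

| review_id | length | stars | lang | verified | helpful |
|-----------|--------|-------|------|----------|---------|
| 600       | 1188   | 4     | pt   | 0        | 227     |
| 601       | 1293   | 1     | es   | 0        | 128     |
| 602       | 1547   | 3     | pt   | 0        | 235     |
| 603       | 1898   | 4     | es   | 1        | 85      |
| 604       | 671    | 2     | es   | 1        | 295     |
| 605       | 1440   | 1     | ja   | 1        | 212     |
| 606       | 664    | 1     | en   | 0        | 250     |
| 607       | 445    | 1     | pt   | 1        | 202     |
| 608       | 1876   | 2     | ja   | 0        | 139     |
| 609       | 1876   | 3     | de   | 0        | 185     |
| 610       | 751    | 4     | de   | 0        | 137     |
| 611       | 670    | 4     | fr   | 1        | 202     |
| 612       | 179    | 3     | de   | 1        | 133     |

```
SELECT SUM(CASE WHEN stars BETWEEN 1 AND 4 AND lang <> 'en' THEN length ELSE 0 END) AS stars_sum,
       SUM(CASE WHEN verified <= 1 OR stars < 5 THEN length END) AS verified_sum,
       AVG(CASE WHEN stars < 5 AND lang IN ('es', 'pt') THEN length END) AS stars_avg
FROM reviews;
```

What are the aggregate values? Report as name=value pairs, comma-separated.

[stars_sum: stars BETWEEN 1 AND 4 AND lang <> 'en']
review_id=600: ✓ → 1188
review_id=601: ✓ → 1293
review_id=602: ✓ → 1547
review_id=603: ✓ → 1898
review_id=604: ✓ → 671
review_id=605: ✓ → 1440
review_id=606: ✗
review_id=607: ✓ → 445
review_id=608: ✓ → 1876
review_id=609: ✓ → 1876
review_id=610: ✓ → 751
review_id=611: ✓ → 670
review_id=612: ✓ → 179
stars_sum = 1188 + 1293 + 1547 + 1898 + 671 + 1440 + 445 + 1876 + 1876 + 751 + 670 + 179 = 13834
—
[verified_sum: verified <= 1 OR stars < 5]
review_id=600: ✓ → 1188
review_id=601: ✓ → 1293
review_id=602: ✓ → 1547
review_id=603: ✓ → 1898
review_id=604: ✓ → 671
review_id=605: ✓ → 1440
review_id=606: ✓ → 664
review_id=607: ✓ → 445
review_id=608: ✓ → 1876
review_id=609: ✓ → 1876
review_id=610: ✓ → 751
review_id=611: ✓ → 670
review_id=612: ✓ → 179
verified_sum = 1188 + 1293 + 1547 + 1898 + 671 + 1440 + 664 + 445 + 1876 + 1876 + 751 + 670 + 179 = 14498
—
[stars_avg: stars < 5 AND lang IN ('es', 'pt')]
review_id=600: ✓ → 1188
review_id=601: ✓ → 1293
review_id=602: ✓ → 1547
review_id=603: ✓ → 1898
review_id=604: ✓ → 671
review_id=605: ✗
review_id=606: ✗
review_id=607: ✓ → 445
review_id=608: ✗
review_id=609: ✗
review_id=610: ✗
review_id=611: ✗
review_id=612: ✗
stars_avg = (1188 + 1293 + 1547 + 1898 + 671 + 445) / 6 = 1173.6666666667

stars_sum=13834, verified_sum=14498, stars_avg=1173.6666666667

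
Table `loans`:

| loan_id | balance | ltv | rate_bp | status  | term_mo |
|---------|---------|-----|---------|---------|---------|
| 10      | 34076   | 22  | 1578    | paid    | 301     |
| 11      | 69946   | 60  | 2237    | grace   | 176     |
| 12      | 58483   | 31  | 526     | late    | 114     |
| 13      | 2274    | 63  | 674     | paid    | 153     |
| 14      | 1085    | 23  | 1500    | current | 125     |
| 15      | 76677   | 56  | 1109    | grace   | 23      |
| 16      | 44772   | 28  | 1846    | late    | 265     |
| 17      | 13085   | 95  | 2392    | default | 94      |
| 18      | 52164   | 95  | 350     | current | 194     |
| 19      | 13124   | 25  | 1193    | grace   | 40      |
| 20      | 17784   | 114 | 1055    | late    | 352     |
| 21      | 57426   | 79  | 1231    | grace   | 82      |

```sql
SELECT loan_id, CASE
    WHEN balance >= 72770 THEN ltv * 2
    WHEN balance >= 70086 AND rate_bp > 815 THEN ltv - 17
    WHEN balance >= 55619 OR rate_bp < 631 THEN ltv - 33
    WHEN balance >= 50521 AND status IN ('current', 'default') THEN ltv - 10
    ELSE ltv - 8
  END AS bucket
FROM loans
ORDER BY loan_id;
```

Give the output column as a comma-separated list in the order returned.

loan_id=10: ELSE → 14
loan_id=11: balance >= 55619 OR rate_bp < 631 → 27
loan_id=12: balance >= 55619 OR rate_bp < 631 → -2
loan_id=13: ELSE → 55
loan_id=14: ELSE → 15
loan_id=15: balance >= 72770 → 112
loan_id=16: ELSE → 20
loan_id=17: ELSE → 87
loan_id=18: balance >= 55619 OR rate_bp < 631 → 62
loan_id=19: ELSE → 17
loan_id=20: ELSE → 106
loan_id=21: balance >= 55619 OR rate_bp < 631 → 46

14, 27, -2, 55, 15, 112, 20, 87, 62, 17, 106, 46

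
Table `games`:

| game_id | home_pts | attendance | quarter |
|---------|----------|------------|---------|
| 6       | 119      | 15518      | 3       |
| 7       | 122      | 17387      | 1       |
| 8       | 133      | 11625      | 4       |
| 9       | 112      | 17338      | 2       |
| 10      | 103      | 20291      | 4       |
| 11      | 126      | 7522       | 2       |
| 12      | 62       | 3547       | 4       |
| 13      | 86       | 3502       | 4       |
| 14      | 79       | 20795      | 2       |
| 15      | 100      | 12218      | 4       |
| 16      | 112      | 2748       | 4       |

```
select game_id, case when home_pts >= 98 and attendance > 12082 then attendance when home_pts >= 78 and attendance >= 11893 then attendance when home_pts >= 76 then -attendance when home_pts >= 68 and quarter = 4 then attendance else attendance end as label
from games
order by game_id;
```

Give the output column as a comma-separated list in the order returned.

15518, 17387, -11625, 17338, 20291, -7522, 3547, -3502, 20795, 12218, -2748

game_id=6: home_pts >= 98 and attendance > 12082 → 15518
game_id=7: home_pts >= 98 and attendance > 12082 → 17387
game_id=8: home_pts >= 76 → -11625
game_id=9: home_pts >= 98 and attendance > 12082 → 17338
game_id=10: home_pts >= 98 and attendance > 12082 → 20291
game_id=11: home_pts >= 76 → -7522
game_id=12: ELSE → 3547
game_id=13: home_pts >= 76 → -3502
game_id=14: home_pts >= 78 and attendance >= 11893 → 20795
game_id=15: home_pts >= 98 and attendance > 12082 → 12218
game_id=16: home_pts >= 76 → -2748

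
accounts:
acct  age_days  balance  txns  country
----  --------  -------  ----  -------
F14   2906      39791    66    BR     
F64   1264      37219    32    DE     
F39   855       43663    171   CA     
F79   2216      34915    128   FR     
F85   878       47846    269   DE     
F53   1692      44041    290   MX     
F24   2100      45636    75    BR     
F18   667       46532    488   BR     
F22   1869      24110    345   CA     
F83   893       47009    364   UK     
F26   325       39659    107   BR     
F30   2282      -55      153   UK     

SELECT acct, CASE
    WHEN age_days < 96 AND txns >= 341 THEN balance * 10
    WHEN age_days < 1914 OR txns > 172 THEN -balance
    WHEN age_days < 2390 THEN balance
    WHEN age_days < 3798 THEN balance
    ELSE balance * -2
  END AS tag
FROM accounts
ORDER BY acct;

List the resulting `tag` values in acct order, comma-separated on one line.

acct=F14: age_days < 3798 → 39791
acct=F18: age_days < 1914 OR txns > 172 → -46532
acct=F22: age_days < 1914 OR txns > 172 → -24110
acct=F24: age_days < 2390 → 45636
acct=F26: age_days < 1914 OR txns > 172 → -39659
acct=F30: age_days < 2390 → -55
acct=F39: age_days < 1914 OR txns > 172 → -43663
acct=F53: age_days < 1914 OR txns > 172 → -44041
acct=F64: age_days < 1914 OR txns > 172 → -37219
acct=F79: age_days < 2390 → 34915
acct=F83: age_days < 1914 OR txns > 172 → -47009
acct=F85: age_days < 1914 OR txns > 172 → -47846

39791, -46532, -24110, 45636, -39659, -55, -43663, -44041, -37219, 34915, -47009, -47846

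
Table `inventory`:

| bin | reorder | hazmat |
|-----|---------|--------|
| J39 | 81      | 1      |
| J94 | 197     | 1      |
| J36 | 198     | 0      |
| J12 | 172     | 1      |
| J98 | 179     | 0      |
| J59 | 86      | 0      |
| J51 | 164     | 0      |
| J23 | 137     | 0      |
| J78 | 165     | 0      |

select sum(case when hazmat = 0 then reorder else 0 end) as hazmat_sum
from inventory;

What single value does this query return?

929

bin=J39: ✗
bin=J94: ✗
bin=J36: ✓ → 198
bin=J12: ✗
bin=J98: ✓ → 179
bin=J59: ✓ → 86
bin=J51: ✓ → 164
bin=J23: ✓ → 137
bin=J78: ✓ → 165
hazmat_sum = 198 + 179 + 86 + 164 + 137 + 165 = 929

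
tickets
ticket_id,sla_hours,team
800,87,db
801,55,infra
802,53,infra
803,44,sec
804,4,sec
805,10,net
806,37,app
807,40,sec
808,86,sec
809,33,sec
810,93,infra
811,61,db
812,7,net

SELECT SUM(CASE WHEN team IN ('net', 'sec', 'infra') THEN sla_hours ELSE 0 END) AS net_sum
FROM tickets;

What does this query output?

425

ticket_id=800: ✗
ticket_id=801: ✓ → 55
ticket_id=802: ✓ → 53
ticket_id=803: ✓ → 44
ticket_id=804: ✓ → 4
ticket_id=805: ✓ → 10
ticket_id=806: ✗
ticket_id=807: ✓ → 40
ticket_id=808: ✓ → 86
ticket_id=809: ✓ → 33
ticket_id=810: ✓ → 93
ticket_id=811: ✗
ticket_id=812: ✓ → 7
net_sum = 55 + 53 + 44 + 4 + 10 + 40 + 86 + 33 + 93 + 7 = 425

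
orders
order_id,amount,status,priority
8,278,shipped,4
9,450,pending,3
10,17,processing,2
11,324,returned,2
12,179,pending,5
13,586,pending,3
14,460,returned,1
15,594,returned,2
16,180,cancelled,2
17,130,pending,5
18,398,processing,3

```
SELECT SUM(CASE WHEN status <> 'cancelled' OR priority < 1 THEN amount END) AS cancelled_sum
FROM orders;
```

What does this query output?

order_id=8: ✓ → 278
order_id=9: ✓ → 450
order_id=10: ✓ → 17
order_id=11: ✓ → 324
order_id=12: ✓ → 179
order_id=13: ✓ → 586
order_id=14: ✓ → 460
order_id=15: ✓ → 594
order_id=16: ✗
order_id=17: ✓ → 130
order_id=18: ✓ → 398
cancelled_sum = 278 + 450 + 17 + 324 + 179 + 586 + 460 + 594 + 130 + 398 = 3416

3416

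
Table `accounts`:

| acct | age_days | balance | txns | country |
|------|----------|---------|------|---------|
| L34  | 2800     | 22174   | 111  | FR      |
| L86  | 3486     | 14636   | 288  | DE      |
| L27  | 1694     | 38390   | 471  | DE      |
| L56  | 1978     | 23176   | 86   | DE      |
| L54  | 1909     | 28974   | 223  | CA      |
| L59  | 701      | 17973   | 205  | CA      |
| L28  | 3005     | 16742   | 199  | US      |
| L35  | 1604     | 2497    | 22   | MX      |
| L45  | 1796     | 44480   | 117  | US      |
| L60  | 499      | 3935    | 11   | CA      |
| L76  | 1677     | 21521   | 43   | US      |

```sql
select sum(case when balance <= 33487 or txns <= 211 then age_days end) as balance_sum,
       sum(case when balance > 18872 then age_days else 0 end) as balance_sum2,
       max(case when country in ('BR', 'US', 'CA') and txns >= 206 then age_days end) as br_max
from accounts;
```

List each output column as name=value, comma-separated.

[balance_sum: balance <= 33487 or txns <= 211]
acct=L34: ✓ → 2800
acct=L86: ✓ → 3486
acct=L27: ✗
acct=L56: ✓ → 1978
acct=L54: ✓ → 1909
acct=L59: ✓ → 701
acct=L28: ✓ → 3005
acct=L35: ✓ → 1604
acct=L45: ✓ → 1796
acct=L60: ✓ → 499
acct=L76: ✓ → 1677
balance_sum = 2800 + 3486 + 1978 + 1909 + 701 + 3005 + 1604 + 1796 + 499 + 1677 = 19455
—
[balance_sum2: balance > 18872]
acct=L34: ✓ → 2800
acct=L86: ✗
acct=L27: ✓ → 1694
acct=L56: ✓ → 1978
acct=L54: ✓ → 1909
acct=L59: ✗
acct=L28: ✗
acct=L35: ✗
acct=L45: ✓ → 1796
acct=L60: ✗
acct=L76: ✓ → 1677
balance_sum2 = 2800 + 1694 + 1978 + 1909 + 1796 + 1677 = 11854
—
[br_max: country in ('BR', 'US', 'CA') and txns >= 206]
acct=L34: ✗
acct=L86: ✗
acct=L27: ✗
acct=L56: ✗
acct=L54: ✓ → 1909
acct=L59: ✗
acct=L28: ✗
acct=L35: ✗
acct=L45: ✗
acct=L60: ✗
acct=L76: ✗
br_max = MAX(1909) = 1909

balance_sum=19455, balance_sum2=11854, br_max=1909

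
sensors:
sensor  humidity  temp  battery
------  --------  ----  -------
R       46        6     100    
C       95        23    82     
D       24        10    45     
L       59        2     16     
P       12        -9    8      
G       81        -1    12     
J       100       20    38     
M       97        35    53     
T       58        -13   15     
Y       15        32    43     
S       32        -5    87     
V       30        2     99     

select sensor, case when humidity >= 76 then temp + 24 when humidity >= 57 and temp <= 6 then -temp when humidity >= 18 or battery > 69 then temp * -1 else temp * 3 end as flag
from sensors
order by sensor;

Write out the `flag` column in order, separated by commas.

sensor=C: humidity >= 76 → 47
sensor=D: humidity >= 18 or battery > 69 → -10
sensor=G: humidity >= 76 → 23
sensor=J: humidity >= 76 → 44
sensor=L: humidity >= 57 and temp <= 6 → -2
sensor=M: humidity >= 76 → 59
sensor=P: ELSE → -27
sensor=R: humidity >= 18 or battery > 69 → -6
sensor=S: humidity >= 18 or battery > 69 → 5
sensor=T: humidity >= 57 and temp <= 6 → 13
sensor=V: humidity >= 18 or battery > 69 → -2
sensor=Y: ELSE → 96

47, -10, 23, 44, -2, 59, -27, -6, 5, 13, -2, 96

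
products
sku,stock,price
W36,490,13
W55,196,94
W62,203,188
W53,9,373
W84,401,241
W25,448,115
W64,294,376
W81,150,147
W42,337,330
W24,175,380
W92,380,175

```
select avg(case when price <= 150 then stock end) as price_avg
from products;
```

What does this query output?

321

sku=W36: ✓ → 490
sku=W55: ✓ → 196
sku=W62: ✗
sku=W53: ✗
sku=W84: ✗
sku=W25: ✓ → 448
sku=W64: ✗
sku=W81: ✓ → 150
sku=W42: ✗
sku=W24: ✗
sku=W92: ✗
price_avg = (490 + 196 + 448 + 150) / 4 = 321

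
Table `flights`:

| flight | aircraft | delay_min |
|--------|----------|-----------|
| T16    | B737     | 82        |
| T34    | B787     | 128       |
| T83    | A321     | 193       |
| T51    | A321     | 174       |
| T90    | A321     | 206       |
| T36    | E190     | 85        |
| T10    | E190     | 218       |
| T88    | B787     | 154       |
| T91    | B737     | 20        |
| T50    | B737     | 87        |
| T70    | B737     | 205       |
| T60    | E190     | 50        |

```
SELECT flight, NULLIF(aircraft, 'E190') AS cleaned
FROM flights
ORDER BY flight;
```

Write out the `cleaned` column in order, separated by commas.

flight=T10: aircraft=E190 vs E190: equal → NULL
flight=T16: aircraft=B737 vs E190: differ → B737
flight=T34: aircraft=B787 vs E190: differ → B787
flight=T36: aircraft=E190 vs E190: equal → NULL
flight=T50: aircraft=B737 vs E190: differ → B737
flight=T51: aircraft=A321 vs E190: differ → A321
flight=T60: aircraft=E190 vs E190: equal → NULL
flight=T70: aircraft=B737 vs E190: differ → B737
flight=T83: aircraft=A321 vs E190: differ → A321
flight=T88: aircraft=B787 vs E190: differ → B787
flight=T90: aircraft=A321 vs E190: differ → A321
flight=T91: aircraft=B737 vs E190: differ → B737

NULL, B737, B787, NULL, B737, A321, NULL, B737, A321, B787, A321, B737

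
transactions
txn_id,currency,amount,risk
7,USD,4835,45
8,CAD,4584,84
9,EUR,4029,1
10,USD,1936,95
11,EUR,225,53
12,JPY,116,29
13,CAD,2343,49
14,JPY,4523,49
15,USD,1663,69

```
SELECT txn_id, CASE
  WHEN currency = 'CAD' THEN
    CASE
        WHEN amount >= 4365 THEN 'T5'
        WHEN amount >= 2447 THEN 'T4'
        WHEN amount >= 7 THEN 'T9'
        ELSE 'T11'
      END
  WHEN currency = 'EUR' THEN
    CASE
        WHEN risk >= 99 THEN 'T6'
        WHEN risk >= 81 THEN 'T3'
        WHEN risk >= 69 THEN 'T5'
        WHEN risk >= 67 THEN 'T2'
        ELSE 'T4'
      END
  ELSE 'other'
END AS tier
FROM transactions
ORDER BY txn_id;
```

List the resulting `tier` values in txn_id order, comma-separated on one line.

other, T5, T4, other, T4, other, T9, other, other

txn_id=7: currency='USD' → outer ELSE → other
txn_id=8: currency='CAD' → inner[amount >= 4365] → T5
txn_id=9: currency='EUR' → inner[ELSE] → T4
txn_id=10: currency='USD' → outer ELSE → other
txn_id=11: currency='EUR' → inner[ELSE] → T4
txn_id=12: currency='JPY' → outer ELSE → other
txn_id=13: currency='CAD' → inner[amount >= 7] → T9
txn_id=14: currency='JPY' → outer ELSE → other
txn_id=15: currency='USD' → outer ELSE → other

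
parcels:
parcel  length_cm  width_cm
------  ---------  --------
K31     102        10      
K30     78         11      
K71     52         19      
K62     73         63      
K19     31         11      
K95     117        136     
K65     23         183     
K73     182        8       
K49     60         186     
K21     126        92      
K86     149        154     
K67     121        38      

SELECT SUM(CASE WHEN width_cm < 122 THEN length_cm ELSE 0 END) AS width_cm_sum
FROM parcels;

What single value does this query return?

765

parcel=K31: ✓ → 102
parcel=K30: ✓ → 78
parcel=K71: ✓ → 52
parcel=K62: ✓ → 73
parcel=K19: ✓ → 31
parcel=K95: ✗
parcel=K65: ✗
parcel=K73: ✓ → 182
parcel=K49: ✗
parcel=K21: ✓ → 126
parcel=K86: ✗
parcel=K67: ✓ → 121
width_cm_sum = 102 + 78 + 52 + 73 + 31 + 182 + 126 + 121 = 765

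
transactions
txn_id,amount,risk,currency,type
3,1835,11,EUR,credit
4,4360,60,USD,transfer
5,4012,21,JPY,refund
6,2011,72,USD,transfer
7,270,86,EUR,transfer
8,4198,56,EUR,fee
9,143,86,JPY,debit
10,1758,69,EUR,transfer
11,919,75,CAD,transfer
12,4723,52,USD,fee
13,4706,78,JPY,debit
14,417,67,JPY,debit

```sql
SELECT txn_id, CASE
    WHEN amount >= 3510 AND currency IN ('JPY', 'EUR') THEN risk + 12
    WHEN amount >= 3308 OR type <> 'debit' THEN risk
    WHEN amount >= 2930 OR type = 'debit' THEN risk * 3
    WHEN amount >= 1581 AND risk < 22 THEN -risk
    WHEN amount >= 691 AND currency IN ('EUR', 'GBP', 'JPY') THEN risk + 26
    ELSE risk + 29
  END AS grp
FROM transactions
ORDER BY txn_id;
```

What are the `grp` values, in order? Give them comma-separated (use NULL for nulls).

txn_id=3: amount >= 3308 OR type <> 'debit' → 11
txn_id=4: amount >= 3308 OR type <> 'debit' → 60
txn_id=5: amount >= 3510 AND currency IN ('JPY', 'EUR') → 33
txn_id=6: amount >= 3308 OR type <> 'debit' → 72
txn_id=7: amount >= 3308 OR type <> 'debit' → 86
txn_id=8: amount >= 3510 AND currency IN ('JPY', 'EUR') → 68
txn_id=9: amount >= 2930 OR type = 'debit' → 258
txn_id=10: amount >= 3308 OR type <> 'debit' → 69
txn_id=11: amount >= 3308 OR type <> 'debit' → 75
txn_id=12: amount >= 3308 OR type <> 'debit' → 52
txn_id=13: amount >= 3510 AND currency IN ('JPY', 'EUR') → 90
txn_id=14: amount >= 2930 OR type = 'debit' → 201

11, 60, 33, 72, 86, 68, 258, 69, 75, 52, 90, 201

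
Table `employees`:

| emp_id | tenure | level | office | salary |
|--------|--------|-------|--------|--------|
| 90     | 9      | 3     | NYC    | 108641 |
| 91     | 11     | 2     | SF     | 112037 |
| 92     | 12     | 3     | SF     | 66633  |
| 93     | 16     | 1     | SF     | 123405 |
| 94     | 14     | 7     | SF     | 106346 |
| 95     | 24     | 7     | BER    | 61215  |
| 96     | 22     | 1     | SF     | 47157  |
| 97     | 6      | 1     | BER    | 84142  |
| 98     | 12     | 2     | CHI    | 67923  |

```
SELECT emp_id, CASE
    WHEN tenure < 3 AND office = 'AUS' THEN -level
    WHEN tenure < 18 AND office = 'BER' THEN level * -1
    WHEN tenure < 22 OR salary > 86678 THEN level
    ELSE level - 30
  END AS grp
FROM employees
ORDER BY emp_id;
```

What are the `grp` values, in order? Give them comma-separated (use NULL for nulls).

emp_id=90: tenure < 22 OR salary > 86678 → 3
emp_id=91: tenure < 22 OR salary > 86678 → 2
emp_id=92: tenure < 22 OR salary > 86678 → 3
emp_id=93: tenure < 22 OR salary > 86678 → 1
emp_id=94: tenure < 22 OR salary > 86678 → 7
emp_id=95: ELSE → -23
emp_id=96: ELSE → -29
emp_id=97: tenure < 18 AND office = 'BER' → -1
emp_id=98: tenure < 22 OR salary > 86678 → 2

3, 2, 3, 1, 7, -23, -29, -1, 2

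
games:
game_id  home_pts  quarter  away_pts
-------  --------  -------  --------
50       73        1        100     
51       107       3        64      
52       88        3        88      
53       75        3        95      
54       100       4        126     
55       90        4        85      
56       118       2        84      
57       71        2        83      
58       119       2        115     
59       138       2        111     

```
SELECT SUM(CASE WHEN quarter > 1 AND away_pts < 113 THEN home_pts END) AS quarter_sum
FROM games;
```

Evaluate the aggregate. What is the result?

687

game_id=50: ✗
game_id=51: ✓ → 107
game_id=52: ✓ → 88
game_id=53: ✓ → 75
game_id=54: ✗
game_id=55: ✓ → 90
game_id=56: ✓ → 118
game_id=57: ✓ → 71
game_id=58: ✗
game_id=59: ✓ → 138
quarter_sum = 107 + 88 + 75 + 90 + 118 + 71 + 138 = 687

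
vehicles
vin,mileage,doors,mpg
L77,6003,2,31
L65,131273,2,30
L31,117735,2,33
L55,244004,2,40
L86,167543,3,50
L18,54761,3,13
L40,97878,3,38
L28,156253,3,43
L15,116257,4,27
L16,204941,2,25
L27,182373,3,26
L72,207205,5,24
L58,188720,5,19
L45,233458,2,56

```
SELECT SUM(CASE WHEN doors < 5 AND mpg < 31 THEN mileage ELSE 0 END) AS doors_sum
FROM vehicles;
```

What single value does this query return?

689605

vin=L77: ✗
vin=L65: ✓ → 131273
vin=L31: ✗
vin=L55: ✗
vin=L86: ✗
vin=L18: ✓ → 54761
vin=L40: ✗
vin=L28: ✗
vin=L15: ✓ → 116257
vin=L16: ✓ → 204941
vin=L27: ✓ → 182373
vin=L72: ✗
vin=L58: ✗
vin=L45: ✗
doors_sum = 131273 + 54761 + 116257 + 204941 + 182373 = 689605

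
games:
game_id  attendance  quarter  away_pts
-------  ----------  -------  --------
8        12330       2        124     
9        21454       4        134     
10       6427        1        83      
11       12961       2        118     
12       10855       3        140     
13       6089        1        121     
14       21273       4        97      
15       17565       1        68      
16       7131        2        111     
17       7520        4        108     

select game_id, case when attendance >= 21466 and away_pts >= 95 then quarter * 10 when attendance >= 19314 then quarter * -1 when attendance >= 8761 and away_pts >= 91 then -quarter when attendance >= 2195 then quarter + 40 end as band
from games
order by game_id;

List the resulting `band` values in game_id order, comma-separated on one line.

-2, -4, 41, -2, -3, 41, -4, 41, 42, 44

game_id=8: attendance >= 8761 and away_pts >= 91 → -2
game_id=9: attendance >= 19314 → -4
game_id=10: attendance >= 2195 → 41
game_id=11: attendance >= 8761 and away_pts >= 91 → -2
game_id=12: attendance >= 8761 and away_pts >= 91 → -3
game_id=13: attendance >= 2195 → 41
game_id=14: attendance >= 19314 → -4
game_id=15: attendance >= 2195 → 41
game_id=16: attendance >= 2195 → 42
game_id=17: attendance >= 2195 → 44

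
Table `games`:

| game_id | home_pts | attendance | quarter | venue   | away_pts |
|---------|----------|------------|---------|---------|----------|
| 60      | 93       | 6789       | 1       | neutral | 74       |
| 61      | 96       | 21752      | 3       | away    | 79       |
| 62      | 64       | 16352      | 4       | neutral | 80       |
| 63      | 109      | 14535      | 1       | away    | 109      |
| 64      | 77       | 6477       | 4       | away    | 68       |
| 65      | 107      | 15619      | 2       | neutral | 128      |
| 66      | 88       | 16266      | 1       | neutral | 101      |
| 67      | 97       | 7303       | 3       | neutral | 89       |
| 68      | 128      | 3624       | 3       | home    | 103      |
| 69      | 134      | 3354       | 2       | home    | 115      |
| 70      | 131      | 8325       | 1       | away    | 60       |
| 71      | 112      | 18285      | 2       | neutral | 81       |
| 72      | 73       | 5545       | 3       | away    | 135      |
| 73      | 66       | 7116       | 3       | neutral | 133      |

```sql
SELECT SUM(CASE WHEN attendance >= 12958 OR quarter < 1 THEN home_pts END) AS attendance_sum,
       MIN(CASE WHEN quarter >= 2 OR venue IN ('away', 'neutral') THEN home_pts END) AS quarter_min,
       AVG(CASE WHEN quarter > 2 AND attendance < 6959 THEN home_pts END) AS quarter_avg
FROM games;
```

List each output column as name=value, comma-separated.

attendance_sum=576, quarter_min=64, quarter_avg=92.6666666667

[attendance_sum: attendance >= 12958 OR quarter < 1]
game_id=60: ✗
game_id=61: ✓ → 96
game_id=62: ✓ → 64
game_id=63: ✓ → 109
game_id=64: ✗
game_id=65: ✓ → 107
game_id=66: ✓ → 88
game_id=67: ✗
game_id=68: ✗
game_id=69: ✗
game_id=70: ✗
game_id=71: ✓ → 112
game_id=72: ✗
game_id=73: ✗
attendance_sum = 96 + 64 + 109 + 107 + 88 + 112 = 576
—
[quarter_min: quarter >= 2 OR venue IN ('away', 'neutral')]
game_id=60: ✓ → 93
game_id=61: ✓ → 96
game_id=62: ✓ → 64
game_id=63: ✓ → 109
game_id=64: ✓ → 77
game_id=65: ✓ → 107
game_id=66: ✓ → 88
game_id=67: ✓ → 97
game_id=68: ✓ → 128
game_id=69: ✓ → 134
game_id=70: ✓ → 131
game_id=71: ✓ → 112
game_id=72: ✓ → 73
game_id=73: ✓ → 66
quarter_min = MIN(93, 96, 64, 109, 77, 107, 88, 97, 128, 134, 131, 112, 73, 66) = 64
—
[quarter_avg: quarter > 2 AND attendance < 6959]
game_id=60: ✗
game_id=61: ✗
game_id=62: ✗
game_id=63: ✗
game_id=64: ✓ → 77
game_id=65: ✗
game_id=66: ✗
game_id=67: ✗
game_id=68: ✓ → 128
game_id=69: ✗
game_id=70: ✗
game_id=71: ✗
game_id=72: ✓ → 73
game_id=73: ✗
quarter_avg = (77 + 128 + 73) / 3 = 92.6666666667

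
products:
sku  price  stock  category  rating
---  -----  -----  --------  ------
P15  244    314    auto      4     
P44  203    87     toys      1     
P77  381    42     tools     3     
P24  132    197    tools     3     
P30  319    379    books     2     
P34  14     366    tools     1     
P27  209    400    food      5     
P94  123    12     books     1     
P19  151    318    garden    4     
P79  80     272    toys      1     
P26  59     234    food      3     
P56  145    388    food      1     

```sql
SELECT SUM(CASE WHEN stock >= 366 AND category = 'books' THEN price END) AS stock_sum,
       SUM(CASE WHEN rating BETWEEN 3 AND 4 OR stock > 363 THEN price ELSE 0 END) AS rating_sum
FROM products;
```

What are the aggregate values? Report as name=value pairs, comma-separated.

stock_sum=319, rating_sum=1654

[stock_sum: stock >= 366 AND category = 'books']
sku=P15: ✗
sku=P44: ✗
sku=P77: ✗
sku=P24: ✗
sku=P30: ✓ → 319
sku=P34: ✗
sku=P27: ✗
sku=P94: ✗
sku=P19: ✗
sku=P79: ✗
sku=P26: ✗
sku=P56: ✗
stock_sum = 319
—
[rating_sum: rating BETWEEN 3 AND 4 OR stock > 363]
sku=P15: ✓ → 244
sku=P44: ✗
sku=P77: ✓ → 381
sku=P24: ✓ → 132
sku=P30: ✓ → 319
sku=P34: ✓ → 14
sku=P27: ✓ → 209
sku=P94: ✗
sku=P19: ✓ → 151
sku=P79: ✗
sku=P26: ✓ → 59
sku=P56: ✓ → 145
rating_sum = 244 + 381 + 132 + 319 + 14 + 209 + 151 + 59 + 145 = 1654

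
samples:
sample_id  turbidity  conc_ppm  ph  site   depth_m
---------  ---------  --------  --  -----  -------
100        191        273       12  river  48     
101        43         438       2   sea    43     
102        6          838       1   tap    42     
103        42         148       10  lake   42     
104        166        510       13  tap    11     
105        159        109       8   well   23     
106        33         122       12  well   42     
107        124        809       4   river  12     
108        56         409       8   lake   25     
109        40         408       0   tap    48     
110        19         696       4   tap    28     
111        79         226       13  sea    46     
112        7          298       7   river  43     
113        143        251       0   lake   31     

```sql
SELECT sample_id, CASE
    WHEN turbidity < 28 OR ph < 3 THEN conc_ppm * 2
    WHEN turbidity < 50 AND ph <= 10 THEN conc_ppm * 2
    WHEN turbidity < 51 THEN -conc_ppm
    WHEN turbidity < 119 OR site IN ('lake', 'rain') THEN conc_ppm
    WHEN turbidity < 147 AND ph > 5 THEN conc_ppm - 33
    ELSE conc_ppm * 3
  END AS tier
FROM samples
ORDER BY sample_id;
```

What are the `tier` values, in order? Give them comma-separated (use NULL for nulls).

819, 876, 1676, 296, 1530, 327, -122, 2427, 409, 816, 1392, 226, 596, 502

sample_id=100: ELSE → 819
sample_id=101: turbidity < 28 OR ph < 3 → 876
sample_id=102: turbidity < 28 OR ph < 3 → 1676
sample_id=103: turbidity < 50 AND ph <= 10 → 296
sample_id=104: ELSE → 1530
sample_id=105: ELSE → 327
sample_id=106: turbidity < 51 → -122
sample_id=107: ELSE → 2427
sample_id=108: turbidity < 119 OR site IN ('lake', 'rain') → 409
sample_id=109: turbidity < 28 OR ph < 3 → 816
sample_id=110: turbidity < 28 OR ph < 3 → 1392
sample_id=111: turbidity < 119 OR site IN ('lake', 'rain') → 226
sample_id=112: turbidity < 28 OR ph < 3 → 596
sample_id=113: turbidity < 28 OR ph < 3 → 502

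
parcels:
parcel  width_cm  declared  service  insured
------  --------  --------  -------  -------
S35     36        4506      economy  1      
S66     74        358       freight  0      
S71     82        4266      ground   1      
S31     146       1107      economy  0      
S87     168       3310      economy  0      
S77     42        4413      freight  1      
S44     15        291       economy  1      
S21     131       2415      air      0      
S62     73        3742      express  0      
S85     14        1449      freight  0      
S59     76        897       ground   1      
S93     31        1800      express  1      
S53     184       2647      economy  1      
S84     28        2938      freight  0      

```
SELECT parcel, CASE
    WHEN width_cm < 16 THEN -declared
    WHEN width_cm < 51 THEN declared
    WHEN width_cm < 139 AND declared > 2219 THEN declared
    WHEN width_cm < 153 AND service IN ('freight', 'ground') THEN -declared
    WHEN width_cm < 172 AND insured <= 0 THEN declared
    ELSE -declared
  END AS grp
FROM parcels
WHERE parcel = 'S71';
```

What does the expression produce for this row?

parcel = S71: width_cm=82, declared=4266, service=ground, insured=1.
width_cm < 16 → false
width_cm < 51 → false
width_cm < 139 AND declared > 2219 → true → 4266

4266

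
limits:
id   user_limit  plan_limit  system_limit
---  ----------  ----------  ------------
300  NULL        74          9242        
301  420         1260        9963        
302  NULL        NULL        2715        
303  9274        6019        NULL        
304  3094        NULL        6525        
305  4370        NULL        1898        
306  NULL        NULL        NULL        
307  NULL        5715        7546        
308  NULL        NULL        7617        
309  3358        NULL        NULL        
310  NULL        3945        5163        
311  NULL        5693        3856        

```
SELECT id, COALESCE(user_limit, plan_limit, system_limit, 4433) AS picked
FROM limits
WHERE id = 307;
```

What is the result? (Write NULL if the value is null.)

id = 307: user_limit=NULL, plan_limit=5715, system_limit=7546.
user_limit=NULL, plan_limit=5715 → 5715

5715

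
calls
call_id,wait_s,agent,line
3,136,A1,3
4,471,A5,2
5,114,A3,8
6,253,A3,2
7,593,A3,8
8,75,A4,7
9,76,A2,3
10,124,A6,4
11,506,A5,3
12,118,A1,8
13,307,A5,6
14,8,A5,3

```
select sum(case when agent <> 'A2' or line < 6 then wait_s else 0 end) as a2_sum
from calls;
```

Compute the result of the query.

call_id=3: ✓ → 136
call_id=4: ✓ → 471
call_id=5: ✓ → 114
call_id=6: ✓ → 253
call_id=7: ✓ → 593
call_id=8: ✓ → 75
call_id=9: ✓ → 76
call_id=10: ✓ → 124
call_id=11: ✓ → 506
call_id=12: ✓ → 118
call_id=13: ✓ → 307
call_id=14: ✓ → 8
a2_sum = 136 + 471 + 114 + 253 + 593 + 75 + 76 + 124 + 506 + 118 + 307 + 8 = 2781

2781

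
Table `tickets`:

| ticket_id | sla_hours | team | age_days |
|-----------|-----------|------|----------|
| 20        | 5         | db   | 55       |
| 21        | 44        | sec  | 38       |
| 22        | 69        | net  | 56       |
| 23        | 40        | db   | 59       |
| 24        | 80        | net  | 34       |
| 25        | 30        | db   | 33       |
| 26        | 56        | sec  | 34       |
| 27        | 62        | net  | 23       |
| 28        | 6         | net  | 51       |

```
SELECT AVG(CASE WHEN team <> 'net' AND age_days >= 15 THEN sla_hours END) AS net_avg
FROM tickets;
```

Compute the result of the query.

ticket_id=20: ✓ → 5
ticket_id=21: ✓ → 44
ticket_id=22: ✗
ticket_id=23: ✓ → 40
ticket_id=24: ✗
ticket_id=25: ✓ → 30
ticket_id=26: ✓ → 56
ticket_id=27: ✗
ticket_id=28: ✗
net_avg = (5 + 44 + 40 + 30 + 56) / 5 = 35

35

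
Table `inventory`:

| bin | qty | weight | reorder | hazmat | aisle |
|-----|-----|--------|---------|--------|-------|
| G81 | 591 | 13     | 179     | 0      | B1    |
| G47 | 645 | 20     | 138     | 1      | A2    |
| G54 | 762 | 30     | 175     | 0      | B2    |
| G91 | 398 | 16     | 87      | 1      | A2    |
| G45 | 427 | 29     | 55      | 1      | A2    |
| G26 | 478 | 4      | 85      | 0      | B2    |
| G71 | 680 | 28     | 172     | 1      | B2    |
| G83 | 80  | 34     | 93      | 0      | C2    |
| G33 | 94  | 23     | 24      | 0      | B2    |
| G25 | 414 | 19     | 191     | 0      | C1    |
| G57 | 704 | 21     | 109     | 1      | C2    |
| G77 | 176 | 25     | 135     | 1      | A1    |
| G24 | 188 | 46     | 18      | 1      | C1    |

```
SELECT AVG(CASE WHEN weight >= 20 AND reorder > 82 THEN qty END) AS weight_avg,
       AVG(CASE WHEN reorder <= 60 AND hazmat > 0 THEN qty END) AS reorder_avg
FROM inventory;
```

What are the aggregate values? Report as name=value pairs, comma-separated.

[weight_avg: weight >= 20 AND reorder > 82]
bin=G81: ✗
bin=G47: ✓ → 645
bin=G54: ✓ → 762
bin=G91: ✗
bin=G45: ✗
bin=G26: ✗
bin=G71: ✓ → 680
bin=G83: ✓ → 80
bin=G33: ✗
bin=G25: ✗
bin=G57: ✓ → 704
bin=G77: ✓ → 176
bin=G24: ✗
weight_avg = (645 + 762 + 680 + 80 + 704 + 176) / 6 = 507.8333333333
—
[reorder_avg: reorder <= 60 AND hazmat > 0]
bin=G81: ✗
bin=G47: ✗
bin=G54: ✗
bin=G91: ✗
bin=G45: ✓ → 427
bin=G26: ✗
bin=G71: ✗
bin=G83: ✗
bin=G33: ✗
bin=G25: ✗
bin=G57: ✗
bin=G77: ✗
bin=G24: ✓ → 188
reorder_avg = (427 + 188) / 2 = 307.5

weight_avg=507.8333333333, reorder_avg=307.5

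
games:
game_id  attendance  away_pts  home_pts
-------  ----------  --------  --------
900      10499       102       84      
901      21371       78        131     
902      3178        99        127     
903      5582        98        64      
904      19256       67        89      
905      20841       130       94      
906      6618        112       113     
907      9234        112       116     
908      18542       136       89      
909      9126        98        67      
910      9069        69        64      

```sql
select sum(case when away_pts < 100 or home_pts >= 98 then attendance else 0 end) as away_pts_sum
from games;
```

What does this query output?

83434

game_id=900: ✗
game_id=901: ✓ → 21371
game_id=902: ✓ → 3178
game_id=903: ✓ → 5582
game_id=904: ✓ → 19256
game_id=905: ✗
game_id=906: ✓ → 6618
game_id=907: ✓ → 9234
game_id=908: ✗
game_id=909: ✓ → 9126
game_id=910: ✓ → 9069
away_pts_sum = 21371 + 3178 + 5582 + 19256 + 6618 + 9234 + 9126 + 9069 = 83434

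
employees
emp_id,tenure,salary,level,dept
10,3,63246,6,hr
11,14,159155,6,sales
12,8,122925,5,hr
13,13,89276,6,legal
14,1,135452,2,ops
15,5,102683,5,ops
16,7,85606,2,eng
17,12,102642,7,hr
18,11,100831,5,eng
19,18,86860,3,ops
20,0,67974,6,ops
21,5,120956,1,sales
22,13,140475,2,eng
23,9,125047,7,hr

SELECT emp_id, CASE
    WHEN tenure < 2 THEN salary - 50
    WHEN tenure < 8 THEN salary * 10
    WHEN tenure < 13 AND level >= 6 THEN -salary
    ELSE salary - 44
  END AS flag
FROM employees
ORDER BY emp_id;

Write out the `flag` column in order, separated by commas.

emp_id=10: tenure < 8 → 632460
emp_id=11: ELSE → 159111
emp_id=12: ELSE → 122881
emp_id=13: ELSE → 89232
emp_id=14: tenure < 2 → 135402
emp_id=15: tenure < 8 → 1026830
emp_id=16: tenure < 8 → 856060
emp_id=17: tenure < 13 AND level >= 6 → -102642
emp_id=18: ELSE → 100787
emp_id=19: ELSE → 86816
emp_id=20: tenure < 2 → 67924
emp_id=21: tenure < 8 → 1209560
emp_id=22: ELSE → 140431
emp_id=23: tenure < 13 AND level >= 6 → -125047

632460, 159111, 122881, 89232, 135402, 1026830, 856060, -102642, 100787, 86816, 67924, 1209560, 140431, -125047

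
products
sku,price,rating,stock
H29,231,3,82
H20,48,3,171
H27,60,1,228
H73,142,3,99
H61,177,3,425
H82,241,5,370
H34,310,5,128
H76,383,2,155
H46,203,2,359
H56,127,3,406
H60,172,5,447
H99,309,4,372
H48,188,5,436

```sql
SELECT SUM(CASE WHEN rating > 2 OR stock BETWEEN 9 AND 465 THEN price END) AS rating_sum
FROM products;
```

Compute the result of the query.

2591

sku=H29: ✓ → 231
sku=H20: ✓ → 48
sku=H27: ✓ → 60
sku=H73: ✓ → 142
sku=H61: ✓ → 177
sku=H82: ✓ → 241
sku=H34: ✓ → 310
sku=H76: ✓ → 383
sku=H46: ✓ → 203
sku=H56: ✓ → 127
sku=H60: ✓ → 172
sku=H99: ✓ → 309
sku=H48: ✓ → 188
rating_sum = 231 + 48 + 60 + 142 + 177 + 241 + 310 + 383 + 203 + 127 + 172 + 309 + 188 = 2591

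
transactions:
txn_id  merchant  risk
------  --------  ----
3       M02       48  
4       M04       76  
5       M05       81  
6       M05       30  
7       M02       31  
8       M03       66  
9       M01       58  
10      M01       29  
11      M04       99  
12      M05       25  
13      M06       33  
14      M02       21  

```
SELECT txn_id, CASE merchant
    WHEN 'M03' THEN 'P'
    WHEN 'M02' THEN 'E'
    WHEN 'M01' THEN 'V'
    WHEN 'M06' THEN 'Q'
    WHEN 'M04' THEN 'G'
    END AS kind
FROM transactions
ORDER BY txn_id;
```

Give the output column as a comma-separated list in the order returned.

txn_id=3: merchant='M02' → E
txn_id=4: merchant='M04' → G
txn_id=5: (no match → NULL) → NULL
txn_id=6: (no match → NULL) → NULL
txn_id=7: merchant='M02' → E
txn_id=8: merchant='M03' → P
txn_id=9: merchant='M01' → V
txn_id=10: merchant='M01' → V
txn_id=11: merchant='M04' → G
txn_id=12: (no match → NULL) → NULL
txn_id=13: merchant='M06' → Q
txn_id=14: merchant='M02' → E

E, G, NULL, NULL, E, P, V, V, G, NULL, Q, E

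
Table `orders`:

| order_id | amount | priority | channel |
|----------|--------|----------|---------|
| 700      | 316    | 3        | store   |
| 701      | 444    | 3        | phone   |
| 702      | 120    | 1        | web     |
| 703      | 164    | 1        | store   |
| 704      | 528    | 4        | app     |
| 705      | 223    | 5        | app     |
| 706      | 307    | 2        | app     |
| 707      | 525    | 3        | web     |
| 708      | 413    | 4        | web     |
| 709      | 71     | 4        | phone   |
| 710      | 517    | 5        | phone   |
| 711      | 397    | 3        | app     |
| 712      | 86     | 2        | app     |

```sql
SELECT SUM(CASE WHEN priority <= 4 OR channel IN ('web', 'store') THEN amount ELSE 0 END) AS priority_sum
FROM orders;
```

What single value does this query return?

3371

order_id=700: ✓ → 316
order_id=701: ✓ → 444
order_id=702: ✓ → 120
order_id=703: ✓ → 164
order_id=704: ✓ → 528
order_id=705: ✗
order_id=706: ✓ → 307
order_id=707: ✓ → 525
order_id=708: ✓ → 413
order_id=709: ✓ → 71
order_id=710: ✗
order_id=711: ✓ → 397
order_id=712: ✓ → 86
priority_sum = 316 + 444 + 120 + 164 + 528 + 307 + 525 + 413 + 71 + 397 + 86 = 3371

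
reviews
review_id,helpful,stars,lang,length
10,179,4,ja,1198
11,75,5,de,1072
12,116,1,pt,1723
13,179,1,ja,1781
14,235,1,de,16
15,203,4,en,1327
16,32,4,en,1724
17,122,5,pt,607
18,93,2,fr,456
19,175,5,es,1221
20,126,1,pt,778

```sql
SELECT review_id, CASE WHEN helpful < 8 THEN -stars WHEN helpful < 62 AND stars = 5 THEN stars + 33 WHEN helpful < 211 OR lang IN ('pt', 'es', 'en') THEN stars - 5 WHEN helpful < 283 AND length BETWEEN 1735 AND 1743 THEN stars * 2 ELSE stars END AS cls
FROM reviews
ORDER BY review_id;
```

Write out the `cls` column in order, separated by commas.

-1, 0, -4, -4, 1, -1, -1, 0, -3, 0, -4

review_id=10: helpful < 211 OR lang IN ('pt', 'es', 'en') → -1
review_id=11: helpful < 211 OR lang IN ('pt', 'es', 'en') → 0
review_id=12: helpful < 211 OR lang IN ('pt', 'es', 'en') → -4
review_id=13: helpful < 211 OR lang IN ('pt', 'es', 'en') → -4
review_id=14: ELSE → 1
review_id=15: helpful < 211 OR lang IN ('pt', 'es', 'en') → -1
review_id=16: helpful < 211 OR lang IN ('pt', 'es', 'en') → -1
review_id=17: helpful < 211 OR lang IN ('pt', 'es', 'en') → 0
review_id=18: helpful < 211 OR lang IN ('pt', 'es', 'en') → -3
review_id=19: helpful < 211 OR lang IN ('pt', 'es', 'en') → 0
review_id=20: helpful < 211 OR lang IN ('pt', 'es', 'en') → -4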